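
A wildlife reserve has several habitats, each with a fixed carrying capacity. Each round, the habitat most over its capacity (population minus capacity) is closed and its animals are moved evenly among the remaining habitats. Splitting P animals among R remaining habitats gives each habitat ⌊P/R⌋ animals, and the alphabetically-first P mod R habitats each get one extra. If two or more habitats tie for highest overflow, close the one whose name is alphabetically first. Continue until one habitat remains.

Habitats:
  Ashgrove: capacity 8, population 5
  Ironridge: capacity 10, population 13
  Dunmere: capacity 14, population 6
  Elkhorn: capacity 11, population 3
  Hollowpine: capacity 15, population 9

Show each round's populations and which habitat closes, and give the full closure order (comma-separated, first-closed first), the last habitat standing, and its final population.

Round 1: Ashgrove=5 Dunmere=6 Elkhorn=3 Hollowpine=9 Ironridge=13 → close Ironridge (overflow 3)
  13÷4 = 3 each, +1 to first 1
Round 2: Ashgrove=9 Dunmere=9 Elkhorn=6 Hollowpine=12 → close Ashgrove (overflow 1)
  9÷3 = 3 each, +1 to first 0
Round 3: Dunmere=12 Elkhorn=9 Hollowpine=15 → close Hollowpine (overflow 0)
  15÷2 = 7 each, +1 to first 1
Round 4: Dunmere=20 Elkhorn=16 → close Dunmere (overflow 6)
  20÷1 = 20 each, +1 to first 0

Closure order: Ironridge, Ashgrove, Hollowpine, Dunmere
Last habitat: Elkhorn with 36 animals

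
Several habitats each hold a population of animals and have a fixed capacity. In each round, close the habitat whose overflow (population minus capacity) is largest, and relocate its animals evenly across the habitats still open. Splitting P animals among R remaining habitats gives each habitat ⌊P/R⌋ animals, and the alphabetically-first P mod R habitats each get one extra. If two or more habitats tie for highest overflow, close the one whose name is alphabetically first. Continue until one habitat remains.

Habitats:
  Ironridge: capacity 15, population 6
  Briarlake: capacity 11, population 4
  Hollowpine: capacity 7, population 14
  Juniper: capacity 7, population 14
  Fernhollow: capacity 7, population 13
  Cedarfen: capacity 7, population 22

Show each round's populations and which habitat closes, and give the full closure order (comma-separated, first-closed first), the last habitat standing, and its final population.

Round 1: Briarlake=4 Cedarfen=22 Fernhollow=13 Hollowpine=14 Ironridge=6 Juniper=14 → close Cedarfen (overflow 15)
  22÷5 = 4 each, +1 to first 2
Round 2: Briarlake=9 Fernhollow=18 Hollowpine=18 Ironridge=10 Juniper=18 → close Fernhollow (overflow 11)
  18÷4 = 4 each, +1 to first 2
Round 3: Briarlake=14 Hollowpine=23 Ironridge=14 Juniper=22 → close Hollowpine (overflow 16)
  23÷3 = 7 each, +1 to first 2
Round 4: Briarlake=22 Ironridge=22 Juniper=29 → close Juniper (overflow 22)
  29÷2 = 14 each, +1 to first 1
Round 5: Briarlake=37 Ironridge=36 → close Briarlake (overflow 26)
  37÷1 = 37 each, +1 to first 0

Closure order: Cedarfen, Fernhollow, Hollowpine, Juniper, Briarlake
Last habitat: Ironridge with 73 animals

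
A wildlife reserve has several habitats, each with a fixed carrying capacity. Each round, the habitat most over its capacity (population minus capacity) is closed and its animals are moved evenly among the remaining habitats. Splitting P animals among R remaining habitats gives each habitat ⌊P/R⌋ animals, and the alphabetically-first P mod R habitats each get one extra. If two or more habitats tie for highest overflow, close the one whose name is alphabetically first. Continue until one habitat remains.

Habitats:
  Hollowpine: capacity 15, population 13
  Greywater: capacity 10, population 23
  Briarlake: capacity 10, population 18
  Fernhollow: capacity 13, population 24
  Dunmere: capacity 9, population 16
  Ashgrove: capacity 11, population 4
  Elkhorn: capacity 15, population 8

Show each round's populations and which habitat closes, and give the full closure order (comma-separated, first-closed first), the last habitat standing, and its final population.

Closure order: Greywater, Fernhollow, Briarlake, Dunmere, Hollowpine, Ashgrove
Last habitat: Elkhorn with 106 animals

Round 1: Ashgrove=4 Briarlake=18 Dunmere=16 Elkhorn=8 Fernhollow=24 Greywater=23 Hollowpine=13 → close Greywater (overflow 13)
  23÷6 = 3 each, +1 to first 5
Round 2: Ashgrove=8 Briarlake=22 Dunmere=20 Elkhorn=12 Fernhollow=28 Hollowpine=16 → close Fernhollow (overflow 15)
  28÷5 = 5 each, +1 to first 3
Round 3: Ashgrove=14 Briarlake=28 Dunmere=26 Elkhorn=17 Hollowpine=21 → close Briarlake (overflow 18)
  28÷4 = 7 each, +1 to first 0
Round 4: Ashgrove=21 Dunmere=33 Elkhorn=24 Hollowpine=28 → close Dunmere (overflow 24)
  33÷3 = 11 each, +1 to first 0
Round 5: Ashgrove=32 Elkhorn=35 Hollowpine=39 → close Hollowpine (overflow 24)
  39÷2 = 19 each, +1 to first 1
Round 6: Ashgrove=52 Elkhorn=54 → close Ashgrove (overflow 41)
  52÷1 = 52 each, +1 to first 0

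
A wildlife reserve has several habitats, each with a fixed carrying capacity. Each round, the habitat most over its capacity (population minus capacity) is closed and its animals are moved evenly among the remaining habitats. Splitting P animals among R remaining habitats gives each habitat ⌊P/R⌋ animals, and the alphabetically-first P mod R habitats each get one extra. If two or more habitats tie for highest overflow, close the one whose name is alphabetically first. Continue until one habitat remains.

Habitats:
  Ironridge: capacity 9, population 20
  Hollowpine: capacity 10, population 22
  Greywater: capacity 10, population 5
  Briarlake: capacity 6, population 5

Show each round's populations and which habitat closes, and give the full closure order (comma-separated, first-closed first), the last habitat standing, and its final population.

Round 1: Briarlake=5 Greywater=5 Hollowpine=22 Ironridge=20 → close Hollowpine (overflow 12)
  22÷3 = 7 each, +1 to first 1
Round 2: Briarlake=13 Greywater=12 Ironridge=27 → close Ironridge (overflow 18)
  27÷2 = 13 each, +1 to first 1
Round 3: Briarlake=27 Greywater=25 → close Briarlake (overflow 21)
  27÷1 = 27 each, +1 to first 0

Closure order: Hollowpine, Ironridge, Briarlake
Last habitat: Greywater with 52 animals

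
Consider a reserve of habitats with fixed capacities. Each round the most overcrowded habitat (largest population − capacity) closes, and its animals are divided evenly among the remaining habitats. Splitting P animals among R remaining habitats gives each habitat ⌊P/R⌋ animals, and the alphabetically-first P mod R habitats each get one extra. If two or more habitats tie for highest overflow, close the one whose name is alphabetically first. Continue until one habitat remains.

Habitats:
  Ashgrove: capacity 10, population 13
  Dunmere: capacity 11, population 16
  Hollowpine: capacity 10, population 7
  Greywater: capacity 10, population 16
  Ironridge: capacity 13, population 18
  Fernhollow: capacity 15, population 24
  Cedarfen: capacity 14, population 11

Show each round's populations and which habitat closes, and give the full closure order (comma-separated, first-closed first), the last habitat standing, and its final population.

Round 1: Ashgrove=13 Cedarfen=11 Dunmere=16 Fernhollow=24 Greywater=16 Hollowpine=7 Ironridge=18 → close Fernhollow (overflow 9)
  24÷6 = 4 each, +1 to first 0
Round 2: Ashgrove=17 Cedarfen=15 Dunmere=20 Greywater=20 Hollowpine=11 Ironridge=22 → close Greywater (overflow 10)
  20÷5 = 4 each, +1 to first 0
Round 3: Ashgrove=21 Cedarfen=19 Dunmere=24 Hollowpine=15 Ironridge=26 → close Dunmere (overflow 13)
  24÷4 = 6 each, +1 to first 0
Round 4: Ashgrove=27 Cedarfen=25 Hollowpine=21 Ironridge=32 → close Ironridge (overflow 19)
  32÷3 = 10 each, +1 to first 2
Round 5: Ashgrove=38 Cedarfen=36 Hollowpine=31 → close Ashgrove (overflow 28)
  38÷2 = 19 each, +1 to first 0
Round 6: Cedarfen=55 Hollowpine=50 → close Cedarfen (overflow 41)
  55÷1 = 55 each, +1 to first 0

Closure order: Fernhollow, Greywater, Dunmere, Ironridge, Ashgrove, Cedarfen
Last habitat: Hollowpine with 105 animals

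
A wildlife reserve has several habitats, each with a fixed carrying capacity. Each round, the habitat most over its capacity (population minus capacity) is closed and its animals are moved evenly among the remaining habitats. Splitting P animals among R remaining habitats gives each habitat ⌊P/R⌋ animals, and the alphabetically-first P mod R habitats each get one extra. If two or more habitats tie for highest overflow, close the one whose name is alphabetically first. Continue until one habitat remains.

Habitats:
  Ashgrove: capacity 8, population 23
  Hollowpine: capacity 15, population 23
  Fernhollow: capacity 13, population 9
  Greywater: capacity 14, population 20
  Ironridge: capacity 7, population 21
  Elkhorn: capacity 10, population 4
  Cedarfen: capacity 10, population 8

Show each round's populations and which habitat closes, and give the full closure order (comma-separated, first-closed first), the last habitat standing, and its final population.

Closure order: Ashgrove, Ironridge, Hollowpine, Greywater, Cedarfen, Fernhollow
Last habitat: Elkhorn with 108 animals

Round 1: Ashgrove=23 Cedarfen=8 Elkhorn=4 Fernhollow=9 Greywater=20 Hollowpine=23 Ironridge=21 → close Ashgrove (overflow 15)
  23÷6 = 3 each, +1 to first 5
Round 2: Cedarfen=12 Elkhorn=8 Fernhollow=13 Greywater=24 Hollowpine=27 Ironridge=24 → close Ironridge (overflow 17)
  24÷5 = 4 each, +1 to first 4
Round 3: Cedarfen=17 Elkhorn=13 Fernhollow=18 Greywater=29 Hollowpine=31 → close Hollowpine (overflow 16)
  31÷4 = 7 each, +1 to first 3
Round 4: Cedarfen=25 Elkhorn=21 Fernhollow=26 Greywater=36 → close Greywater (overflow 22)
  36÷3 = 12 each, +1 to first 0
Round 5: Cedarfen=37 Elkhorn=33 Fernhollow=38 → close Cedarfen (overflow 27)
  37÷2 = 18 each, +1 to first 1
Round 6: Elkhorn=52 Fernhollow=56 → close Fernhollow (overflow 43)
  56÷1 = 56 each, +1 to first 0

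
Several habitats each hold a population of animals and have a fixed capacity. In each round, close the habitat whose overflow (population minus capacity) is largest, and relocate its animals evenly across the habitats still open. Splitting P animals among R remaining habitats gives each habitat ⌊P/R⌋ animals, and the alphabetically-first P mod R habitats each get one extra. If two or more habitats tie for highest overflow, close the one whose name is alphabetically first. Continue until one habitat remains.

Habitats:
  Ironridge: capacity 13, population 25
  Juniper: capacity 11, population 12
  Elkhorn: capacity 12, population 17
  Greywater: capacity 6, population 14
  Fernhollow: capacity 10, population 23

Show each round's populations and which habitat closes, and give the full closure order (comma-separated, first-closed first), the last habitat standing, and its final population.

Closure order: Fernhollow, Ironridge, Greywater, Elkhorn
Last habitat: Juniper with 91 animals

Round 1: Elkhorn=17 Fernhollow=23 Greywater=14 Ironridge=25 Juniper=12 → close Fernhollow (overflow 13)
  23÷4 = 5 each, +1 to first 3
Round 2: Elkhorn=23 Greywater=20 Ironridge=31 Juniper=17 → close Ironridge (overflow 18)
  31÷3 = 10 each, +1 to first 1
Round 3: Elkhorn=34 Greywater=30 Juniper=27 → close Greywater (overflow 24)
  30÷2 = 15 each, +1 to first 0
Round 4: Elkhorn=49 Juniper=42 → close Elkhorn (overflow 37)
  49÷1 = 49 each, +1 to first 0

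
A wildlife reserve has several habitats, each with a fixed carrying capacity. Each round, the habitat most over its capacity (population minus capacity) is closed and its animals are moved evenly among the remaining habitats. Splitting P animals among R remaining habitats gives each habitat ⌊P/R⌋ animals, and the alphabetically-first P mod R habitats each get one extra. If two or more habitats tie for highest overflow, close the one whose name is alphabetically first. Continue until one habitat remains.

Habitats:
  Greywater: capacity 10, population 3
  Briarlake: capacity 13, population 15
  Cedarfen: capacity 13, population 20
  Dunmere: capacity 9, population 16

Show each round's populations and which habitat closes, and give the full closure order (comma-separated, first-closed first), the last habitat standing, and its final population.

Round 1: Briarlake=15 Cedarfen=20 Dunmere=16 Greywater=3 → close Cedarfen (overflow 7)
  20÷3 = 6 each, +1 to first 2
Round 2: Briarlake=22 Dunmere=23 Greywater=9 → close Dunmere (overflow 14)
  23÷2 = 11 each, +1 to first 1
Round 3: Briarlake=34 Greywater=20 → close Briarlake (overflow 21)
  34÷1 = 34 each, +1 to first 0

Closure order: Cedarfen, Dunmere, Briarlake
Last habitat: Greywater with 54 animals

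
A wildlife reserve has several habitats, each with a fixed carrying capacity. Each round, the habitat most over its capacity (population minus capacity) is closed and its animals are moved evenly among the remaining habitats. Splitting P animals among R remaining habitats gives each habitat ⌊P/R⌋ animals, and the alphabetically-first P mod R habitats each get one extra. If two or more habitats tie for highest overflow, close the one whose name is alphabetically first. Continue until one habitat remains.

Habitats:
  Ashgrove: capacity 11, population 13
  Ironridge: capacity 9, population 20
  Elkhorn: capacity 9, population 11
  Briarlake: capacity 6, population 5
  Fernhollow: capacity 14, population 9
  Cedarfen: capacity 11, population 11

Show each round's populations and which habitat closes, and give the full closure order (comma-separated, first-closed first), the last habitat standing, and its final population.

Round 1: Ashgrove=13 Briarlake=5 Cedarfen=11 Elkhorn=11 Fernhollow=9 Ironridge=20 → close Ironridge (overflow 11)
  20÷5 = 4 each, +1 to first 0
Round 2: Ashgrove=17 Briarlake=9 Cedarfen=15 Elkhorn=15 Fernhollow=13 → close Ashgrove (overflow 6)
  17÷4 = 4 each, +1 to first 1
Round 3: Briarlake=14 Cedarfen=19 Elkhorn=19 Fernhollow=17 → close Elkhorn (overflow 10)
  19÷3 = 6 each, +1 to first 1
Round 4: Briarlake=21 Cedarfen=25 Fernhollow=23 → close Briarlake (overflow 15)
  21÷2 = 10 each, +1 to first 1
Round 5: Cedarfen=36 Fernhollow=33 → close Cedarfen (overflow 25)
  36÷1 = 36 each, +1 to first 0

Closure order: Ironridge, Ashgrove, Elkhorn, Briarlake, Cedarfen
Last habitat: Fernhollow with 69 animals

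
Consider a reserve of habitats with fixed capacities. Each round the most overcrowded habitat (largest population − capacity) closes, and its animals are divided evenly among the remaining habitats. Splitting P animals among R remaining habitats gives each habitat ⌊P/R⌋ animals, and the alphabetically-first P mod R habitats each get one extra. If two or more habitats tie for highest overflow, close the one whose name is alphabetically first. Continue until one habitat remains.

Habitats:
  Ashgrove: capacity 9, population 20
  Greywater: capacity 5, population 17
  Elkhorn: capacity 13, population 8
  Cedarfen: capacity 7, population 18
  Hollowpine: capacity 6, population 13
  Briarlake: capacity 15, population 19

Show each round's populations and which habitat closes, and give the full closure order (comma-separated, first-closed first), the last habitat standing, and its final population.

Closure order: Greywater, Ashgrove, Cedarfen, Hollowpine, Briarlake
Last habitat: Elkhorn with 95 animals

Round 1: Ashgrove=20 Briarlake=19 Cedarfen=18 Elkhorn=8 Greywater=17 Hollowpine=13 → close Greywater (overflow 12)
  17÷5 = 3 each, +1 to first 2
Round 2: Ashgrove=24 Briarlake=23 Cedarfen=21 Elkhorn=11 Hollowpine=16 → close Ashgrove (overflow 15)
  24÷4 = 6 each, +1 to first 0
Round 3: Briarlake=29 Cedarfen=27 Elkhorn=17 Hollowpine=22 → close Cedarfen (overflow 20)
  27÷3 = 9 each, +1 to first 0
Round 4: Briarlake=38 Elkhorn=26 Hollowpine=31 → close Hollowpine (overflow 25)
  31÷2 = 15 each, +1 to first 1
Round 5: Briarlake=54 Elkhorn=41 → close Briarlake (overflow 39)
  54÷1 = 54 each, +1 to first 0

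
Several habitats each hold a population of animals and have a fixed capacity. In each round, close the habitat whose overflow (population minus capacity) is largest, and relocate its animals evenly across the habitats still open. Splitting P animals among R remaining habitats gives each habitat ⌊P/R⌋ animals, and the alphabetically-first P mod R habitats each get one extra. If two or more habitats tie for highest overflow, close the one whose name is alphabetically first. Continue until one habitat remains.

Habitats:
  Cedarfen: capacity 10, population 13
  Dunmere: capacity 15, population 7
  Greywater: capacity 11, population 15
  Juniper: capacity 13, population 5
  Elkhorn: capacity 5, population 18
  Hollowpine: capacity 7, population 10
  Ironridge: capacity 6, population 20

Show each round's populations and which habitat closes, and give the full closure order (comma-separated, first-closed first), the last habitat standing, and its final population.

Round 1: Cedarfen=13 Dunmere=7 Elkhorn=18 Greywater=15 Hollowpine=10 Ironridge=20 Juniper=5 → close Ironridge (overflow 14)
  20÷6 = 3 each, +1 to first 2
Round 2: Cedarfen=17 Dunmere=11 Elkhorn=21 Greywater=18 Hollowpine=13 Juniper=8 → close Elkhorn (overflow 16)
  21÷5 = 4 each, +1 to first 1
Round 3: Cedarfen=22 Dunmere=15 Greywater=22 Hollowpine=17 Juniper=12 → close Cedarfen (overflow 12)
  22÷4 = 5 each, +1 to first 2
Round 4: Dunmere=21 Greywater=28 Hollowpine=22 Juniper=17 → close Greywater (overflow 17)
  28÷3 = 9 each, +1 to first 1
Round 5: Dunmere=31 Hollowpine=31 Juniper=26 → close Hollowpine (overflow 24)
  31÷2 = 15 each, +1 to first 1
Round 6: Dunmere=47 Juniper=41 → close Dunmere (overflow 32)
  47÷1 = 47 each, +1 to first 0

Closure order: Ironridge, Elkhorn, Cedarfen, Greywater, Hollowpine, Dunmere
Last habitat: Juniper with 88 animals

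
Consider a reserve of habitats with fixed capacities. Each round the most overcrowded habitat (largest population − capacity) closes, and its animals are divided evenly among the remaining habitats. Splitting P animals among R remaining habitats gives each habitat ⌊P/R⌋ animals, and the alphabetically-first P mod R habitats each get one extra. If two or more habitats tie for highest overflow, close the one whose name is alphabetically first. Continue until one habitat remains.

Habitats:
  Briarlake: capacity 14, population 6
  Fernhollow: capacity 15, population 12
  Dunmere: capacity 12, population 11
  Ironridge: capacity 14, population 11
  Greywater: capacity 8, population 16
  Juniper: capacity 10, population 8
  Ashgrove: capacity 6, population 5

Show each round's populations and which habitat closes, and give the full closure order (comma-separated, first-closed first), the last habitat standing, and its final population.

Round 1: Ashgrove=5 Briarlake=6 Dunmere=11 Fernhollow=12 Greywater=16 Ironridge=11 Juniper=8 → close Greywater (overflow 8)
  16÷6 = 2 each, +1 to first 4
Round 2: Ashgrove=8 Briarlake=9 Dunmere=14 Fernhollow=15 Ironridge=13 Juniper=10 → close Ashgrove (overflow 2)
  8÷5 = 1 each, +1 to first 3
Round 3: Briarlake=11 Dunmere=16 Fernhollow=17 Ironridge=14 Juniper=11 → close Dunmere (overflow 4)
  16÷4 = 4 each, +1 to first 0
Round 4: Briarlake=15 Fernhollow=21 Ironridge=18 Juniper=15 → close Fernhollow (overflow 6)
  21÷3 = 7 each, +1 to first 0
Round 5: Briarlake=22 Ironridge=25 Juniper=22 → close Juniper (overflow 12)
  22÷2 = 11 each, +1 to first 0
Round 6: Briarlake=33 Ironridge=36 → close Ironridge (overflow 22)
  36÷1 = 36 each, +1 to first 0

Closure order: Greywater, Ashgrove, Dunmere, Fernhollow, Juniper, Ironridge
Last habitat: Briarlake with 69 animals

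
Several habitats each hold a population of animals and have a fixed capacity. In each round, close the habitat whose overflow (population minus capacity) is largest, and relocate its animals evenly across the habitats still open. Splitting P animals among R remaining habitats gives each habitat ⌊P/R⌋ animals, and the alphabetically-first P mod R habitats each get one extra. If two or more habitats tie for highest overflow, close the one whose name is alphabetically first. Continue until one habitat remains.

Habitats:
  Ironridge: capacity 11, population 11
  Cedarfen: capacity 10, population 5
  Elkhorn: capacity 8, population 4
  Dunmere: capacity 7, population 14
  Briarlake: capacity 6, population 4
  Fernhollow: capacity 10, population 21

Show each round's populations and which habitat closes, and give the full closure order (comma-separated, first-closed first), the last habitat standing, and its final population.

Round 1: Briarlake=4 Cedarfen=5 Dunmere=14 Elkhorn=4 Fernhollow=21 Ironridge=11 → close Fernhollow (overflow 11)
  21÷5 = 4 each, +1 to first 1
Round 2: Briarlake=9 Cedarfen=9 Dunmere=18 Elkhorn=8 Ironridge=15 → close Dunmere (overflow 11)
  18÷4 = 4 each, +1 to first 2
Round 3: Briarlake=14 Cedarfen=14 Elkhorn=12 Ironridge=19 → close Briarlake (overflow 8)
  14÷3 = 4 each, +1 to first 2
Round 4: Cedarfen=19 Elkhorn=17 Ironridge=23 → close Ironridge (overflow 12)
  23÷2 = 11 each, +1 to first 1
Round 5: Cedarfen=31 Elkhorn=28 → close Cedarfen (overflow 21)
  31÷1 = 31 each, +1 to first 0

Closure order: Fernhollow, Dunmere, Briarlake, Ironridge, Cedarfen
Last habitat: Elkhorn with 59 animals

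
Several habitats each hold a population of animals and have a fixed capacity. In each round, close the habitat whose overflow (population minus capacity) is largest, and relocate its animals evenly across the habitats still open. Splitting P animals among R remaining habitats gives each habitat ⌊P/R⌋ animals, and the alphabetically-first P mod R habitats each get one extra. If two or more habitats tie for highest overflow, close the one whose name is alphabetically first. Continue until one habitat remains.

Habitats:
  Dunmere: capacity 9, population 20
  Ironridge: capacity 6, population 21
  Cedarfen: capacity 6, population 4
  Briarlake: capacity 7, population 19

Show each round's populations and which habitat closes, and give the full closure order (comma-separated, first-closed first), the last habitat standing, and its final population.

Round 1: Briarlake=19 Cedarfen=4 Dunmere=20 Ironridge=21 → close Ironridge (overflow 15)
  21÷3 = 7 each, +1 to first 0
Round 2: Briarlake=26 Cedarfen=11 Dunmere=27 → close Briarlake (overflow 19)
  26÷2 = 13 each, +1 to first 0
Round 3: Cedarfen=24 Dunmere=40 → close Dunmere (overflow 31)
  40÷1 = 40 each, +1 to first 0

Closure order: Ironridge, Briarlake, Dunmere
Last habitat: Cedarfen with 64 animals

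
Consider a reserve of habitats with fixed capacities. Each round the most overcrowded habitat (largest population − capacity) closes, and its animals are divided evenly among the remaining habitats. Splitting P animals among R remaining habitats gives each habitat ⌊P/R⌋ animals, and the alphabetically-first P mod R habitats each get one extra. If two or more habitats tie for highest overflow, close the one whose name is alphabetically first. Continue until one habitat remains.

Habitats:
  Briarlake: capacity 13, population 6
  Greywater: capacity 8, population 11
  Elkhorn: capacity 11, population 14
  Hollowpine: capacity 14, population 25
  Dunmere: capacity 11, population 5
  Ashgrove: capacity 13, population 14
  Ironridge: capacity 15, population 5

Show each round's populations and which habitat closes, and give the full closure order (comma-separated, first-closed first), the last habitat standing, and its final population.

Closure order: Hollowpine, Elkhorn, Ashgrove, Greywater, Dunmere, Briarlake
Last habitat: Ironridge with 80 animals

Round 1: Ashgrove=14 Briarlake=6 Dunmere=5 Elkhorn=14 Greywater=11 Hollowpine=25 Ironridge=5 → close Hollowpine (overflow 11)
  25÷6 = 4 each, +1 to first 1
Round 2: Ashgrove=19 Briarlake=10 Dunmere=9 Elkhorn=18 Greywater=15 Ironridge=9 → close Elkhorn (overflow 7)
  18÷5 = 3 each, +1 to first 3
Round 3: Ashgrove=23 Briarlake=14 Dunmere=13 Greywater=18 Ironridge=12 → close Ashgrove (overflow 10)
  23÷4 = 5 each, +1 to first 3
Round 4: Briarlake=20 Dunmere=19 Greywater=24 Ironridge=17 → close Greywater (overflow 16)
  24÷3 = 8 each, +1 to first 0
Round 5: Briarlake=28 Dunmere=27 Ironridge=25 → close Dunmere (overflow 16)
  27÷2 = 13 each, +1 to first 1
Round 6: Briarlake=42 Ironridge=38 → close Briarlake (overflow 29)
  42÷1 = 42 each, +1 to first 0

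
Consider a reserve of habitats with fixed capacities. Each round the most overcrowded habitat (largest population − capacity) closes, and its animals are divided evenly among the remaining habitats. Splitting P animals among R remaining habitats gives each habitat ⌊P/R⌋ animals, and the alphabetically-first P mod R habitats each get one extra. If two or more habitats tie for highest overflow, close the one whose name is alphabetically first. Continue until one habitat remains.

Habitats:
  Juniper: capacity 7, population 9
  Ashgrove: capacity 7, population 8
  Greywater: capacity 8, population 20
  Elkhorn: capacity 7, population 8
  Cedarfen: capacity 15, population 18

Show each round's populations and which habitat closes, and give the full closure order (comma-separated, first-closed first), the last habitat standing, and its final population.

Round 1: Ashgrove=8 Cedarfen=18 Elkhorn=8 Greywater=20 Juniper=9 → close Greywater (overflow 12)
  20÷4 = 5 each, +1 to first 0
Round 2: Ashgrove=13 Cedarfen=23 Elkhorn=13 Juniper=14 → close Cedarfen (overflow 8)
  23÷3 = 7 each, +1 to first 2
Round 3: Ashgrove=21 Elkhorn=21 Juniper=21 → close Ashgrove (overflow 14)
  21÷2 = 10 each, +1 to first 1
Round 4: Elkhorn=32 Juniper=31 → close Elkhorn (overflow 25)
  32÷1 = 32 each, +1 to first 0

Closure order: Greywater, Cedarfen, Ashgrove, Elkhorn
Last habitat: Juniper with 63 animals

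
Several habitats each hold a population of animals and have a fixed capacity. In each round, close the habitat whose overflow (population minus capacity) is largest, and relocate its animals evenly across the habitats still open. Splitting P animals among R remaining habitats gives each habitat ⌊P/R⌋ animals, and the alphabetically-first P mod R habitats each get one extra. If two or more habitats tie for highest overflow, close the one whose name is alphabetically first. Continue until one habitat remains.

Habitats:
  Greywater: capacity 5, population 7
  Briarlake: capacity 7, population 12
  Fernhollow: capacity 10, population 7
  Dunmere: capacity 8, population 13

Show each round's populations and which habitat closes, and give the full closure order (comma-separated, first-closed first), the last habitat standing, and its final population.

Closure order: Briarlake, Dunmere, Greywater
Last habitat: Fernhollow with 39 animals

Round 1: Briarlake=12 Dunmere=13 Fernhollow=7 Greywater=7 → close Briarlake (overflow 5)
  12÷3 = 4 each, +1 to first 0
Round 2: Dunmere=17 Fernhollow=11 Greywater=11 → close Dunmere (overflow 9)
  17÷2 = 8 each, +1 to first 1
Round 3: Fernhollow=20 Greywater=19 → close Greywater (overflow 14)
  19÷1 = 19 each, +1 to first 0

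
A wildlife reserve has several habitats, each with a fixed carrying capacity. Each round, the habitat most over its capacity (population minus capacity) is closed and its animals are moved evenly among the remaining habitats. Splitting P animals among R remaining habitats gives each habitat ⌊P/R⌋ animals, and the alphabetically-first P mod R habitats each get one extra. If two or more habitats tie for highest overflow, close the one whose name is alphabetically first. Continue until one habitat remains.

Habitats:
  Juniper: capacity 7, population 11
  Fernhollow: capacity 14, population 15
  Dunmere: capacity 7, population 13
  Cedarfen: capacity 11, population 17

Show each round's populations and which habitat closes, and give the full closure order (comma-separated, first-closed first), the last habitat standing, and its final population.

Round 1: Cedarfen=17 Dunmere=13 Fernhollow=15 Juniper=11 → close Cedarfen (overflow 6)
  17÷3 = 5 each, +1 to first 2
Round 2: Dunmere=19 Fernhollow=21 Juniper=16 → close Dunmere (overflow 12)
  19÷2 = 9 each, +1 to first 1
Round 3: Fernhollow=31 Juniper=25 → close Juniper (overflow 18)
  25÷1 = 25 each, +1 to first 0

Closure order: Cedarfen, Dunmere, Juniper
Last habitat: Fernhollow with 56 animals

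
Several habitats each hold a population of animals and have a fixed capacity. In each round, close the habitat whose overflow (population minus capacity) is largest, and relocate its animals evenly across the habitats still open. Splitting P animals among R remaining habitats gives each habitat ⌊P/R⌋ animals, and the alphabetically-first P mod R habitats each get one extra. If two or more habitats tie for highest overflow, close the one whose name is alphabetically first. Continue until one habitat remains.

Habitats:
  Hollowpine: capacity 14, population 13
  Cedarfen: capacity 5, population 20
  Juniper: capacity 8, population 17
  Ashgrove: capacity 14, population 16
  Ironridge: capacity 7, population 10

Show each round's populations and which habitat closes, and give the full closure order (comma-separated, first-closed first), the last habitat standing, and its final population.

Round 1: Ashgrove=16 Cedarfen=20 Hollowpine=13 Ironridge=10 Juniper=17 → close Cedarfen (overflow 15)
  20÷4 = 5 each, +1 to first 0
Round 2: Ashgrove=21 Hollowpine=18 Ironridge=15 Juniper=22 → close Juniper (overflow 14)
  22÷3 = 7 each, +1 to first 1
Round 3: Ashgrove=29 Hollowpine=25 Ironridge=22 → close Ashgrove (overflow 15)
  29÷2 = 14 each, +1 to first 1
Round 4: Hollowpine=40 Ironridge=36 → close Ironridge (overflow 29)
  36÷1 = 36 each, +1 to first 0

Closure order: Cedarfen, Juniper, Ashgrove, Ironridge
Last habitat: Hollowpine with 76 animals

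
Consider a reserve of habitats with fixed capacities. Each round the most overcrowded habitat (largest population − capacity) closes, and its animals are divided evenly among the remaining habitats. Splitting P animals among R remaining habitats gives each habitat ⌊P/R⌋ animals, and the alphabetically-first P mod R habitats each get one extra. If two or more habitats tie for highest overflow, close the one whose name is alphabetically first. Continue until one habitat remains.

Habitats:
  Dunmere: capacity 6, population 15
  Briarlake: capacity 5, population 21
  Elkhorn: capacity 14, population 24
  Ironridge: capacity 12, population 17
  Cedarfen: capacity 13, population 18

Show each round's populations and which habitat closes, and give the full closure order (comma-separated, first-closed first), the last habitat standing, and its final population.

Closure order: Briarlake, Elkhorn, Dunmere, Cedarfen
Last habitat: Ironridge with 95 animals

Round 1: Briarlake=21 Cedarfen=18 Dunmere=15 Elkhorn=24 Ironridge=17 → close Briarlake (overflow 16)
  21÷4 = 5 each, +1 to first 1
Round 2: Cedarfen=24 Dunmere=20 Elkhorn=29 Ironridge=22 → close Elkhorn (overflow 15)
  29÷3 = 9 each, +1 to first 2
Round 3: Cedarfen=34 Dunmere=30 Ironridge=31 → close Dunmere (overflow 24)
  30÷2 = 15 each, +1 to first 0
Round 4: Cedarfen=49 Ironridge=46 → close Cedarfen (overflow 36)
  49÷1 = 49 each, +1 to first 0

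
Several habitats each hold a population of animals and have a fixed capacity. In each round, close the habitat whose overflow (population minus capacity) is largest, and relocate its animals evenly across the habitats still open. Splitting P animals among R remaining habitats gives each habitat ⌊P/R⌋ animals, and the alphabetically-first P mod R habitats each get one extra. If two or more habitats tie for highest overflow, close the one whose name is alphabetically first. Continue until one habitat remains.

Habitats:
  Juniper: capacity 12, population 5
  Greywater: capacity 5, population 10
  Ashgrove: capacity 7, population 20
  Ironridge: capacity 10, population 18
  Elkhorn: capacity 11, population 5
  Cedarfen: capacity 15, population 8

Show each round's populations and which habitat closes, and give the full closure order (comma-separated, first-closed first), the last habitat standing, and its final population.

Round 1: Ashgrove=20 Cedarfen=8 Elkhorn=5 Greywater=10 Ironridge=18 Juniper=5 → close Ashgrove (overflow 13)
  20÷5 = 4 each, +1 to first 0
Round 2: Cedarfen=12 Elkhorn=9 Greywater=14 Ironridge=22 Juniper=9 → close Ironridge (overflow 12)
  22÷4 = 5 each, +1 to first 2
Round 3: Cedarfen=18 Elkhorn=15 Greywater=19 Juniper=14 → close Greywater (overflow 14)
  19÷3 = 6 each, +1 to first 1
Round 4: Cedarfen=25 Elkhorn=21 Juniper=20 → close Cedarfen (overflow 10)
  25÷2 = 12 each, +1 to first 1
Round 5: Elkhorn=34 Juniper=32 → close Elkhorn (overflow 23)
  34÷1 = 34 each, +1 to first 0

Closure order: Ashgrove, Ironridge, Greywater, Cedarfen, Elkhorn
Last habitat: Juniper with 66 animals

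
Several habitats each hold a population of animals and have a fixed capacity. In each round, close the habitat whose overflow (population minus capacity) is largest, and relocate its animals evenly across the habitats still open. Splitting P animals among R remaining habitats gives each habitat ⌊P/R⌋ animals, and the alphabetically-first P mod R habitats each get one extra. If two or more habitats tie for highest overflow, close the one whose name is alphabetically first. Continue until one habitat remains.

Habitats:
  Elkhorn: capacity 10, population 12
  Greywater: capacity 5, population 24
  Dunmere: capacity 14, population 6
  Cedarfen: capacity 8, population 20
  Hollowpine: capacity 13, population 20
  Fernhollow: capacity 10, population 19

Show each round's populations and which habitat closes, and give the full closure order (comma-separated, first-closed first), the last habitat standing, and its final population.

Round 1: Cedarfen=20 Dunmere=6 Elkhorn=12 Fernhollow=19 Greywater=24 Hollowpine=20 → close Greywater (overflow 19)
  24÷5 = 4 each, +1 to first 4
Round 2: Cedarfen=25 Dunmere=11 Elkhorn=17 Fernhollow=24 Hollowpine=24 → close Cedarfen (overflow 17)
  25÷4 = 6 each, +1 to first 1
Round 3: Dunmere=18 Elkhorn=23 Fernhollow=30 Hollowpine=30 → close Fernhollow (overflow 20)
  30÷3 = 10 each, +1 to first 0
Round 4: Dunmere=28 Elkhorn=33 Hollowpine=40 → close Hollowpine (overflow 27)
  40÷2 = 20 each, +1 to first 0
Round 5: Dunmere=48 Elkhorn=53 → close Elkhorn (overflow 43)
  53÷1 = 53 each, +1 to first 0

Closure order: Greywater, Cedarfen, Fernhollow, Hollowpine, Elkhorn
Last habitat: Dunmere with 101 animals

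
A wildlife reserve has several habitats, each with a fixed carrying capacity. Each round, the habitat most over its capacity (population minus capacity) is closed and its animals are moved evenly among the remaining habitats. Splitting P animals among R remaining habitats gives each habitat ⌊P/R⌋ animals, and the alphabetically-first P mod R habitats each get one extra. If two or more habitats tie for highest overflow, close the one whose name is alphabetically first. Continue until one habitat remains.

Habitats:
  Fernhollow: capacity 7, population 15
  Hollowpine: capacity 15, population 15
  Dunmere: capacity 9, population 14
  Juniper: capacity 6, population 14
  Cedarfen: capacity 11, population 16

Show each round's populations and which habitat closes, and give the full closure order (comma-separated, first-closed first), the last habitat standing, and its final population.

Round 1: Cedarfen=16 Dunmere=14 Fernhollow=15 Hollowpine=15 Juniper=14 → close Fernhollow (overflow 8)
  15÷4 = 3 each, +1 to first 3
Round 2: Cedarfen=20 Dunmere=18 Hollowpine=19 Juniper=17 → close Juniper (overflow 11)
  17÷3 = 5 each, +1 to first 2
Round 3: Cedarfen=26 Dunmere=24 Hollowpine=24 → close Cedarfen (overflow 15)
  26÷2 = 13 each, +1 to first 0
Round 4: Dunmere=37 Hollowpine=37 → close Dunmere (overflow 28)
  37÷1 = 37 each, +1 to first 0

Closure order: Fernhollow, Juniper, Cedarfen, Dunmere
Last habitat: Hollowpine with 74 animals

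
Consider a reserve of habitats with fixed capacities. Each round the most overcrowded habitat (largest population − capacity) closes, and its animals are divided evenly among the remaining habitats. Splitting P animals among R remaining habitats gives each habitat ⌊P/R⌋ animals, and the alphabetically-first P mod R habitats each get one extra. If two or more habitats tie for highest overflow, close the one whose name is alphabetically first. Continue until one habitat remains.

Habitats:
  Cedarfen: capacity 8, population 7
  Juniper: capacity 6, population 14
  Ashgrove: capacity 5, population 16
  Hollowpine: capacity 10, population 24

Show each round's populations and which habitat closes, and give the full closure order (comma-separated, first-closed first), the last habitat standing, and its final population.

Round 1: Ashgrove=16 Cedarfen=7 Hollowpine=24 Juniper=14 → close Hollowpine (overflow 14)
  24÷3 = 8 each, +1 to first 0
Round 2: Ashgrove=24 Cedarfen=15 Juniper=22 → close Ashgrove (overflow 19)
  24÷2 = 12 each, +1 to first 0
Round 3: Cedarfen=27 Juniper=34 → close Juniper (overflow 28)
  34÷1 = 34 each, +1 to first 0

Closure order: Hollowpine, Ashgrove, Juniper
Last habitat: Cedarfen with 61 animals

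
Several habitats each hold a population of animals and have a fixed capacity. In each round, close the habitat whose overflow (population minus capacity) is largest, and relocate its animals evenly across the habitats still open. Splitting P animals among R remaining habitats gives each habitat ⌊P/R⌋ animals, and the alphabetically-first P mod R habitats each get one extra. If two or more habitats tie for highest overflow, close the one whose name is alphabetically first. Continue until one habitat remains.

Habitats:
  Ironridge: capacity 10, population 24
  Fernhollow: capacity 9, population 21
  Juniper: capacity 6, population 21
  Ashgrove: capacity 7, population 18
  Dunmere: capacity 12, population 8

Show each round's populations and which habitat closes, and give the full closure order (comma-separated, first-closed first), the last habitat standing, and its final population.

Round 1: Ashgrove=18 Dunmere=8 Fernhollow=21 Ironridge=24 Juniper=21 → close Juniper (overflow 15)
  21÷4 = 5 each, +1 to first 1
Round 2: Ashgrove=24 Dunmere=13 Fernhollow=26 Ironridge=29 → close Ironridge (overflow 19)
  29÷3 = 9 each, +1 to first 2
Round 3: Ashgrove=34 Dunmere=23 Fernhollow=35 → close Ashgrove (overflow 27)
  34÷2 = 17 each, +1 to first 0
Round 4: Dunmere=40 Fernhollow=52 → close Fernhollow (overflow 43)
  52÷1 = 52 each, +1 to first 0

Closure order: Juniper, Ironridge, Ashgrove, Fernhollow
Last habitat: Dunmere with 92 animals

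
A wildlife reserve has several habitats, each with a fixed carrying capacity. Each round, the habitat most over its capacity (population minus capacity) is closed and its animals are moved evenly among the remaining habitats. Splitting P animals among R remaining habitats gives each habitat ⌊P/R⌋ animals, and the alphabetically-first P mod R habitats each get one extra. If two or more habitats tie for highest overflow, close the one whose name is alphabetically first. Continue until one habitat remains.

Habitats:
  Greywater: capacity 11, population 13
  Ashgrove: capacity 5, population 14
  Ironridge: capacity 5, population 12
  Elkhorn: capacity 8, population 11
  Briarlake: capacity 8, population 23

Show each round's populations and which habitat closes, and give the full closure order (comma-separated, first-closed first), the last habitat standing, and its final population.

Round 1: Ashgrove=14 Briarlake=23 Elkhorn=11 Greywater=13 Ironridge=12 → close Briarlake (overflow 15)
  23÷4 = 5 each, +1 to first 3
Round 2: Ashgrove=20 Elkhorn=17 Greywater=19 Ironridge=17 → close Ashgrove (overflow 15)
  20÷3 = 6 each, +1 to first 2
Round 3: Elkhorn=24 Greywater=26 Ironridge=23 → close Ironridge (overflow 18)
  23÷2 = 11 each, +1 to first 1
Round 4: Elkhorn=36 Greywater=37 → close Elkhorn (overflow 28)
  36÷1 = 36 each, +1 to first 0

Closure order: Briarlake, Ashgrove, Ironridge, Elkhorn
Last habitat: Greywater with 73 animals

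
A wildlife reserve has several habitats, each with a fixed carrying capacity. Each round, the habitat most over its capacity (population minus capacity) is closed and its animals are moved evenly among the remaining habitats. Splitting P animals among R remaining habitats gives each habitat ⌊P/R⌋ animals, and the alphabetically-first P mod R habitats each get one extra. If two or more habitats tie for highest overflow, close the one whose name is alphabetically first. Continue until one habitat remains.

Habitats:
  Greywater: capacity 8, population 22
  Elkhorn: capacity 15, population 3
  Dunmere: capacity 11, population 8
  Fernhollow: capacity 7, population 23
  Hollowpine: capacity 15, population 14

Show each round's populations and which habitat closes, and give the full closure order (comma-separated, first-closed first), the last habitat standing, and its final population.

Closure order: Fernhollow, Greywater, Dunmere, Hollowpine
Last habitat: Elkhorn with 70 animals

Round 1: Dunmere=8 Elkhorn=3 Fernhollow=23 Greywater=22 Hollowpine=14 → close Fernhollow (overflow 16)
  23÷4 = 5 each, +1 to first 3
Round 2: Dunmere=14 Elkhorn=9 Greywater=28 Hollowpine=19 → close Greywater (overflow 20)
  28÷3 = 9 each, +1 to first 1
Round 3: Dunmere=24 Elkhorn=18 Hollowpine=28 → close Dunmere (overflow 13)
  24÷2 = 12 each, +1 to first 0
Round 4: Elkhorn=30 Hollowpine=40 → close Hollowpine (overflow 25)
  40÷1 = 40 each, +1 to first 0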